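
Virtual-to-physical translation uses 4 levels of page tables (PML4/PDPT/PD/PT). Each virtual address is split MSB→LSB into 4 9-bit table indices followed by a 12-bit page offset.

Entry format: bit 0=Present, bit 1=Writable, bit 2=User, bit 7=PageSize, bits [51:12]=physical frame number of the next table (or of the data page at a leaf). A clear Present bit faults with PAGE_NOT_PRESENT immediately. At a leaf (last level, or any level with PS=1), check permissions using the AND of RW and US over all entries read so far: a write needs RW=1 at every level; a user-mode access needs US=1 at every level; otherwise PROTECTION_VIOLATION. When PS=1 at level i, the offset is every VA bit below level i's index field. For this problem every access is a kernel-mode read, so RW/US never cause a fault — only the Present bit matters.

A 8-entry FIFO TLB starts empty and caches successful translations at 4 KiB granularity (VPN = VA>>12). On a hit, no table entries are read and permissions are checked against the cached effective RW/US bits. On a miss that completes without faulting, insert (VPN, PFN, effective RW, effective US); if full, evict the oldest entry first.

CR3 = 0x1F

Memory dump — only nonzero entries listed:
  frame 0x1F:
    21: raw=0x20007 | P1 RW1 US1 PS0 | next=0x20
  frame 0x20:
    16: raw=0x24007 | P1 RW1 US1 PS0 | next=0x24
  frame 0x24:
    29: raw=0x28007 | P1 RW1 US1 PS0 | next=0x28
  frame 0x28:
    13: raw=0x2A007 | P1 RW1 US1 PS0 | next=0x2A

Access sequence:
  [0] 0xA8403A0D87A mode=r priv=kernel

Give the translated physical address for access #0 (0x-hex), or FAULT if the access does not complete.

Trace:
#0 VA=0xA8403A0D87A (r,kernel):
  L0: frame=0x1F idx=21 entry=0x20007 [P=1 RW=1 US=1 PS=0]
  L1: frame=0x20 idx=16 entry=0x24007 [P=1 RW=1 US=1 PS=0]
  L2: frame=0x24 idx=29 entry=0x28007 [P=1 RW=1 US=1 PS=0]
  L3: frame=0x28 idx=13 entry=0x2A007 [P=1 RW=1 US=1 PS=0]
  ✓ 0x2A87A  — 4 lookups

Access #0 PA: 0x2A87A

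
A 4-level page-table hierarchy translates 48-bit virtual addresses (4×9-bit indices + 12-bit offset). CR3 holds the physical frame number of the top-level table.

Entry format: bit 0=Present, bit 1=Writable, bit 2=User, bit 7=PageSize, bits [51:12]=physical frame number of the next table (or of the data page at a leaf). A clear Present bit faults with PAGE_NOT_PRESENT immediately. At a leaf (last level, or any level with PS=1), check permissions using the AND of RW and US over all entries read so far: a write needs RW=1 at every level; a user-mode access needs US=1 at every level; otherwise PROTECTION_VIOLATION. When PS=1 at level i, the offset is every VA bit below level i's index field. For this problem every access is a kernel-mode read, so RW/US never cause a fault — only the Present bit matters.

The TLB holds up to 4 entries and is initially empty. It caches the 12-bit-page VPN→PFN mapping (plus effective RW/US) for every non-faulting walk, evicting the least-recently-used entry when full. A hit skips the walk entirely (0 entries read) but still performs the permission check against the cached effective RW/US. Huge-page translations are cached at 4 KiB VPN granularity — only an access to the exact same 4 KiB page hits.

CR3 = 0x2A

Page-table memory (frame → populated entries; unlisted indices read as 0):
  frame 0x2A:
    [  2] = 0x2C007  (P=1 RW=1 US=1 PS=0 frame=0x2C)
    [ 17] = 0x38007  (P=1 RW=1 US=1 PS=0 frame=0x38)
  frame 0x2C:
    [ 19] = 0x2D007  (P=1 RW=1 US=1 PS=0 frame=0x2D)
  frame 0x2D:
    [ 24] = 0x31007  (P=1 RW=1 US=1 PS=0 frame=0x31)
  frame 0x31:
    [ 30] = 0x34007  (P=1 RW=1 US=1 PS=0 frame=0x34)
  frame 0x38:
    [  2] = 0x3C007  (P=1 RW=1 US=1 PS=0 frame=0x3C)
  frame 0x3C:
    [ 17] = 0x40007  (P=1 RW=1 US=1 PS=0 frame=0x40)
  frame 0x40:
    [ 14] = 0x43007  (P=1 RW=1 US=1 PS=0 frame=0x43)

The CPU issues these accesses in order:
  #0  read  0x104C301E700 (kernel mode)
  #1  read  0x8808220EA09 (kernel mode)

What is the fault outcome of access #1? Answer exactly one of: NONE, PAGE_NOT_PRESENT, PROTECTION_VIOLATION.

Per-access translation:
#0 VA=0x104C301E700 (r,kernel):
  lvl0: tbl 0x2A, slot 2 ⇒ 0x2C007 (P1/RW1/US1/PS0)
  lvl1: tbl 0x2C, slot 19 ⇒ 0x2D007 (P1/RW1/US1/PS0)
  lvl2: tbl 0x2D, slot 24 ⇒ 0x31007 (P1/RW1/US1/PS0)
  lvl3: tbl 0x31, slot 30 ⇒ 0x34007 (P1/RW1/US1/PS0)
  ✓ 0x34700  — 4 lookups
#1 VA=0x8808220EA09 (r,kernel):
  lvl0: tbl 0x2A, slot 17 ⇒ 0x38007 (P1/RW1/US1/PS0)
  lvl1: tbl 0x38, slot 2 ⇒ 0x3C007 (P1/RW1/US1/PS0)
  lvl2: tbl 0x3C, slot 17 ⇒ 0x40007 (P1/RW1/US1/PS0)
  lvl3: tbl 0x40, slot 14 ⇒ 0x43007 (P1/RW1/US1/PS0)
  ✓ 0x43A09  — 4 lookups

Access #1 fault: NONE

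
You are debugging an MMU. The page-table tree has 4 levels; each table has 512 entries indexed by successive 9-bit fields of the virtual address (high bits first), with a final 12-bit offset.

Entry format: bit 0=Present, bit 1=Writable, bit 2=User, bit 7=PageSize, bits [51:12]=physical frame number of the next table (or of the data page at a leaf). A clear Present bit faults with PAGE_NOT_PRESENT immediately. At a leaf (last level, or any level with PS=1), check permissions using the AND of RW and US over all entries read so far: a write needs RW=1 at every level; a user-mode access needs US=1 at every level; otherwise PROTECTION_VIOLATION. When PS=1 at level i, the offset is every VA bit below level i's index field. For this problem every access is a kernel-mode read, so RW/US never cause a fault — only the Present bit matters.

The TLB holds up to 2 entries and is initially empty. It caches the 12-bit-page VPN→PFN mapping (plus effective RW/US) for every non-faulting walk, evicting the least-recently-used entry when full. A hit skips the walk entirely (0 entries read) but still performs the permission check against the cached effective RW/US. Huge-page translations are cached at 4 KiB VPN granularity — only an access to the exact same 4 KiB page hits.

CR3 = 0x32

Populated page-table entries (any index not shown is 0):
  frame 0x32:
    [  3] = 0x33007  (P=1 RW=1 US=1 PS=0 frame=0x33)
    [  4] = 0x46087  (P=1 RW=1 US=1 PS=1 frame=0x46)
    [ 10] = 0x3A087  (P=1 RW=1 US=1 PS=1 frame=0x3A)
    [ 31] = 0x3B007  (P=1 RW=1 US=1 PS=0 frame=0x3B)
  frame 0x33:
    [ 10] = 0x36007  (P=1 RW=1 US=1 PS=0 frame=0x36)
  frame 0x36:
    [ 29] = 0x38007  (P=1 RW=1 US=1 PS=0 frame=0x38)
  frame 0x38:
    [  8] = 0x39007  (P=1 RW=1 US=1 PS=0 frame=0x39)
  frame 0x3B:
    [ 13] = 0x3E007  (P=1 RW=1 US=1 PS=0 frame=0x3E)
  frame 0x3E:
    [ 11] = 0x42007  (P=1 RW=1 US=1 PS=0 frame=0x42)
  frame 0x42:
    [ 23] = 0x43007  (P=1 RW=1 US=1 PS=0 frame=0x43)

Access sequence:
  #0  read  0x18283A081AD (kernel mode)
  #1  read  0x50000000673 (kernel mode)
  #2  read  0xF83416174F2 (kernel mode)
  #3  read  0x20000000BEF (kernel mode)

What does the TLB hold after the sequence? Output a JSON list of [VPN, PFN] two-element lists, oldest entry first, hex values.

Trace:
#0 VA=0x18283A081AD (r,kernel):
  [0] read 0x32 idx=3: raw=0x33007 flags P=1 W=1 U=1 S=0
  [1] read 0x33 idx=10: raw=0x36007 flags P=1 W=1 U=1 S=0
  [2] read 0x36 idx=29: raw=0x38007 flags P=1 W=1 U=1 S=0
  [3] read 0x38 idx=8: raw=0x39007 flags P=1 W=1 U=1 S=0
  ✓ 0x391AD  — 4 lookups
#1 VA=0x50000000673 (r,kernel):
  [0] read 0x32 idx=10: raw=0x3A087 flags P=1 W=1 U=1 S=1
  ✓ 0x3A673 (huge @L0)  — 1 lookups
#2 VA=0xF83416174F2 (r,kernel):
  [0] read 0x32 idx=31: raw=0x3B007 flags P=1 W=1 U=1 S=0
  [1] read 0x3B idx=13: raw=0x3E007 flags P=1 W=1 U=1 S=0
  [2] read 0x3E idx=11: raw=0x42007 flags P=1 W=1 U=1 S=0
  [3] read 0x42 idx=23: raw=0x43007 flags P=1 W=1 U=1 S=0
  ✓ 0x434F2  — 4 lookups
#3 VA=0x20000000BEF (r,kernel):
  [0] read 0x32 idx=4: raw=0x46087 flags P=1 W=1 U=1 S=1
  ✓ 0x46BEF (huge @L0)  — 1 lookups

TLB: [["0xF8341617", "0x43"], ["0x20000000", "0x46"]]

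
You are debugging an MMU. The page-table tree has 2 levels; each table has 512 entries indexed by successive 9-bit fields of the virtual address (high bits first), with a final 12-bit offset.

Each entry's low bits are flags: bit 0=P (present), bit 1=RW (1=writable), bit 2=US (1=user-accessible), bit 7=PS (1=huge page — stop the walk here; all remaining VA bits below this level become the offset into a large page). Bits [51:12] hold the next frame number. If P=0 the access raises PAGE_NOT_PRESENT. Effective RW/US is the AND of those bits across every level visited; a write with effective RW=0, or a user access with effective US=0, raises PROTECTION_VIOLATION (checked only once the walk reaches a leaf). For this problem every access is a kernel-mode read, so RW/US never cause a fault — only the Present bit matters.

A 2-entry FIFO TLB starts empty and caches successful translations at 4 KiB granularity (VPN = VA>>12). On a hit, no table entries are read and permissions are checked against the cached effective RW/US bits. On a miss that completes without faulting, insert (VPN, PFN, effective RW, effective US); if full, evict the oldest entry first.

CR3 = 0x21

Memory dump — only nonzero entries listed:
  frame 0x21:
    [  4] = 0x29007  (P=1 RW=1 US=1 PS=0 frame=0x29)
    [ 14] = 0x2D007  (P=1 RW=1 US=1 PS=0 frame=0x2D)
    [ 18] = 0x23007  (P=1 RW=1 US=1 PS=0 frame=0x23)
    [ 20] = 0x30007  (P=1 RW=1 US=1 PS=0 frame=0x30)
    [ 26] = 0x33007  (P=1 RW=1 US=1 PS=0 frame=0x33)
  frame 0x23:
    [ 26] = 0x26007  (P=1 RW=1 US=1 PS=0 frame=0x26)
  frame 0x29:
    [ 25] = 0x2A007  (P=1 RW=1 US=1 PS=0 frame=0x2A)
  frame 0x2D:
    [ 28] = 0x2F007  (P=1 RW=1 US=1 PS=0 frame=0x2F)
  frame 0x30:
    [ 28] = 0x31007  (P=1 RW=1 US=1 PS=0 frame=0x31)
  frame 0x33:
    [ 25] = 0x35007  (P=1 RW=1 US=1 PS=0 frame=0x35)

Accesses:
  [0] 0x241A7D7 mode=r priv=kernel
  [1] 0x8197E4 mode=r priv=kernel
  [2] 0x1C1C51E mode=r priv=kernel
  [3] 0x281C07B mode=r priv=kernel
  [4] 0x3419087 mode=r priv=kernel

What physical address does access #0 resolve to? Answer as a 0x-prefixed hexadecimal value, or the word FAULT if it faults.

Walk each access:
#0 VA=0x241A7D7 (r,kernel):
  [0] read 0x21 idx=18: raw=0x23007 flags P=1 W=1 U=1 S=0
  [1] read 0x23 idx=26: raw=0x26007 flags P=1 W=1 U=1 S=0
  ✓ 0x267D7  — 2 lookups
#1 VA=0x8197E4 (r,kernel):
  [0] read 0x21 idx=4: raw=0x29007 flags P=1 W=1 U=1 S=0
  [1] read 0x29 idx=25: raw=0x2A007 flags P=1 W=1 U=1 S=0
  ✓ 0x2A7E4  — 2 lookups
#2 VA=0x1C1C51E (r,kernel):
  [0] read 0x21 idx=14: raw=0x2D007 flags P=1 W=1 U=1 S=0
  [1] read 0x2D idx=28: raw=0x2F007 flags P=1 W=1 U=1 S=0
  ✓ 0x2F51E  — 2 lookups
#3 VA=0x281C07B (r,kernel):
  [0] read 0x21 idx=20: raw=0x30007 flags P=1 W=1 U=1 S=0
  [1] read 0x30 idx=28: raw=0x31007 flags P=1 W=1 U=1 S=0
  ✓ 0x3107B  — 2 lookups
#4 VA=0x3419087 (r,kernel):
  [0] read 0x21 idx=26: raw=0x33007 flags P=1 W=1 U=1 S=0
  [1] read 0x33 idx=25: raw=0x35007 flags P=1 W=1 U=1 S=0
  ✓ 0x35087  — 2 lookups

Access #0 PA: 0x267D7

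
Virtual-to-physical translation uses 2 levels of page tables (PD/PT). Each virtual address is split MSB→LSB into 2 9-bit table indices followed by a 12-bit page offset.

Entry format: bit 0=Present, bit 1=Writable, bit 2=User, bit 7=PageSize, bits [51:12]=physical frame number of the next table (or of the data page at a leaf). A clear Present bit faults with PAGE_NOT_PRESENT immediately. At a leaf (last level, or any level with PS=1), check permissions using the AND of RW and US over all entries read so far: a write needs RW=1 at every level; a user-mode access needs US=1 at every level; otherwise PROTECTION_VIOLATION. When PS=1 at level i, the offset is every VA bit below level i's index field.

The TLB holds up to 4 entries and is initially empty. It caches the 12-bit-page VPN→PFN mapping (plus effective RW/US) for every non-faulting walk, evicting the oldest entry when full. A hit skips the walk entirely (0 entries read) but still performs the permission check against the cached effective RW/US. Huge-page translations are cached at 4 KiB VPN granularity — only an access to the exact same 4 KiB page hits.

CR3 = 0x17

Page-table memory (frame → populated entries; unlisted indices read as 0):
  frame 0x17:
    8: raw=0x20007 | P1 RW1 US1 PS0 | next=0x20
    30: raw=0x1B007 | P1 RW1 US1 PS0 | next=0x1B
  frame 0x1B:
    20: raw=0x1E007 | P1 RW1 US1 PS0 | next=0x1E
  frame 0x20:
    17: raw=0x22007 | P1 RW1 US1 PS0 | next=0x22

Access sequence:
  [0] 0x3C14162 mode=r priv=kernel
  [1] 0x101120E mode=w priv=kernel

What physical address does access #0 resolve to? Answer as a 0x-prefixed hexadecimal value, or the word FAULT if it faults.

Walk each access:
#0 VA=0x3C14162 (r,kernel):
  L0 @0x17[30] → 0x1B007  P=1,RW=1,US=1,PS=0
  L1 @0x1B[20] → 0x1E007  P=1,RW=1,US=1,PS=0
  → PA=0x1E162  (2 entries read)
#1 VA=0x101120E (w,kernel):
  L0 @0x17[8] → 0x20007  P=1,RW=1,US=1,PS=0
  L1 @0x20[17] → 0x22007  P=1,RW=1,US=1,PS=0
  → PA=0x2220E  (2 entries read)

Access #0 PA: 0x1E162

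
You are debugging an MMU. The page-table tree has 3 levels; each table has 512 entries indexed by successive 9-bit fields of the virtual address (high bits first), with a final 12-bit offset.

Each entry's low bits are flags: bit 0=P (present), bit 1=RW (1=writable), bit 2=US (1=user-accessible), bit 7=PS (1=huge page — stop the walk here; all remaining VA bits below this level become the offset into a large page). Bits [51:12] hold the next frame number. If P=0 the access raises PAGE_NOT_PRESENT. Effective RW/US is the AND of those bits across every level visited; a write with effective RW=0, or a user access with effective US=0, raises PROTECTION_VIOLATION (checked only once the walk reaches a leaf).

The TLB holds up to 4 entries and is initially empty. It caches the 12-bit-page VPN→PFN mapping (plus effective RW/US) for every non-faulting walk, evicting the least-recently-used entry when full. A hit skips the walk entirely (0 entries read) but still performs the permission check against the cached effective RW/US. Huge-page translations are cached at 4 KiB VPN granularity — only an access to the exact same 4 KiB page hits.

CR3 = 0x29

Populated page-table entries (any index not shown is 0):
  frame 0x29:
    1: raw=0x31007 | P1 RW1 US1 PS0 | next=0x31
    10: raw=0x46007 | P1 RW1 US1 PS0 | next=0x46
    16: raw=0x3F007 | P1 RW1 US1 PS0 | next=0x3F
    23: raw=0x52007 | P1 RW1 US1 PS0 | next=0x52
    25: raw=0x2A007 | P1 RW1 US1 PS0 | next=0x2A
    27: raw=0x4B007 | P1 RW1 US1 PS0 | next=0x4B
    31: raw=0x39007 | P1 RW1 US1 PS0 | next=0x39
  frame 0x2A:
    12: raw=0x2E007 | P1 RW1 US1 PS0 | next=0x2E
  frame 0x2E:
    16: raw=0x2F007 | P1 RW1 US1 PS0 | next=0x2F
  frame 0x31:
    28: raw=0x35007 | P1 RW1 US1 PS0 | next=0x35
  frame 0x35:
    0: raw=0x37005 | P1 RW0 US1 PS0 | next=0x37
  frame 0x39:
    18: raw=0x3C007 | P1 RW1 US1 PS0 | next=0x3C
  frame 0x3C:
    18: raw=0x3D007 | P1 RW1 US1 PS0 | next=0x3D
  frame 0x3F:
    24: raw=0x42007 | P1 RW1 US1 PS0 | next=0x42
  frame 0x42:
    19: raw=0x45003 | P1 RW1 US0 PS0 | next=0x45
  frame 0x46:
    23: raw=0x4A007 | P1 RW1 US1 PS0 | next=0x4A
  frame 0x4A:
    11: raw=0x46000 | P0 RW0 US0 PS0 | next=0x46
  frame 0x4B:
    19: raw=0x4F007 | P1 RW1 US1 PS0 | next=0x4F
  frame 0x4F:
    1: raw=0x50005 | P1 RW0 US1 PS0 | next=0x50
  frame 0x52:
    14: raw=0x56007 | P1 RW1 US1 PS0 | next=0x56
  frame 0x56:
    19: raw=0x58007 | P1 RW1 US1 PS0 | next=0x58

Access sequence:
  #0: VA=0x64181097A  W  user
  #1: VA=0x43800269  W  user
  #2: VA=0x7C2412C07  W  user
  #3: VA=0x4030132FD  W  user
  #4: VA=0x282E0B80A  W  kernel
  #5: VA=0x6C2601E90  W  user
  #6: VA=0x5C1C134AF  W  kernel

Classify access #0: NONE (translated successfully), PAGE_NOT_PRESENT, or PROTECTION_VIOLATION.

Walk each access:
#0 VA=0x64181097A (w,user):
  L0: frame=0x29 idx=25 entry=0x2A007 [P=1 RW=1 US=1 PS=0]
  L1: frame=0x2A idx=12 entry=0x2E007 [P=1 RW=1 US=1 PS=0]
  L2: frame=0x2E idx=16 entry=0x2F007 [P=1 RW=1 US=1 PS=0]
  ✓ 0x2F97A  — 3 lookups
#1 VA=0x43800269 (w,user):
  L0: frame=0x29 idx=1 entry=0x31007 [P=1 RW=1 US=1 PS=0]
  L1: frame=0x31 idx=28 entry=0x35007 [P=1 RW=1 US=1 PS=0]
  L2: frame=0x35 idx=0 entry=0x37005 [P=1 RW=0 US=1 PS=0]
  → PROTECTION_VIOLATION  (3 entries read)
#2 VA=0x7C2412C07 (w,user):
  L0: frame=0x29 idx=31 entry=0x39007 [P=1 RW=1 US=1 PS=0]
  L1: frame=0x39 idx=18 entry=0x3C007 [P=1 RW=1 US=1 PS=0]
  L2: frame=0x3C idx=18 entry=0x3D007 [P=1 RW=1 US=1 PS=0]
  ✓ 0x3DC07  — 3 lookups
#3 VA=0x4030132FD (w,user):
  L0: frame=0x29 idx=16 entry=0x3F007 [P=1 RW=1 US=1 PS=0]
  L1: frame=0x3F idx=24 entry=0x42007 [P=1 RW=1 US=1 PS=0]
  L2: frame=0x42 idx=19 entry=0x45003 [P=1 RW=1 US=0 PS=0]
  → PROTECTION_VIOLATION  (3 entries read)
#4 VA=0x282E0B80A (w,kernel):
  L0: frame=0x29 idx=10 entry=0x46007 [P=1 RW=1 US=1 PS=0]
  L1: frame=0x46 idx=23 entry=0x4A007 [P=1 RW=1 US=1 PS=0]
  L2: frame=0x4A idx=11 entry=0x46000 [P=0 RW=0 US=0 PS=0]
  → PAGE_NOT_PRESENT  (3 entries read)
#5 VA=0x6C2601E90 (w,user):
  L0: frame=0x29 idx=27 entry=0x4B007 [P=1 RW=1 US=1 PS=0]
  L1: frame=0x4B idx=19 entry=0x4F007 [P=1 RW=1 US=1 PS=0]
  L2: frame=0x4F idx=1 entry=0x50005 [P=1 RW=0 US=1 PS=0]
  → PROTECTION_VIOLATION  (3 entries read)
#6 VA=0x5C1C134AF (w,kernel):
  L0: frame=0x29 idx=23 entry=0x52007 [P=1 RW=1 US=1 PS=0]
  L1: frame=0x52 idx=14 entry=0x56007 [P=1 RW=1 US=1 PS=0]
  L2: frame=0x56 idx=19 entry=0x58007 [P=1 RW=1 US=1 PS=0]
  ✓ 0x584AF  — 3 lookups

Access #0 fault: NONE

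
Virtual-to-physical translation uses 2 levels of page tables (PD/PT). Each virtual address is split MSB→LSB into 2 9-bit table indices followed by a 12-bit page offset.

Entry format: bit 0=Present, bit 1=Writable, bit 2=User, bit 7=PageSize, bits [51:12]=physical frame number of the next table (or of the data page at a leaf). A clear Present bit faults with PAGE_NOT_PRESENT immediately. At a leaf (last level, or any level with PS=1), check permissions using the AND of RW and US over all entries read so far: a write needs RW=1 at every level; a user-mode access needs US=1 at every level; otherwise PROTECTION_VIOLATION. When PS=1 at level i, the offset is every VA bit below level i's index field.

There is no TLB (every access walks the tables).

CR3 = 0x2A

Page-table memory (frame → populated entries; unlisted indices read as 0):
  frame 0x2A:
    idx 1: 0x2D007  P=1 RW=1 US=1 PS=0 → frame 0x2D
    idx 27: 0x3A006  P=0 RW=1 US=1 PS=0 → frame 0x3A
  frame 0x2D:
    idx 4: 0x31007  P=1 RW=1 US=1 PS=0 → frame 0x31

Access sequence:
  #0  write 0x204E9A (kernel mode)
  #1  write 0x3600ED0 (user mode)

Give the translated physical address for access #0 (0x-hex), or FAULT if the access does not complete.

Walk each access:
#0 VA=0x204E9A (w,kernel):
  L0: frame=0x2A idx=1 entry=0x2D007 [P=1 RW=1 US=1 PS=0]
  L1: frame=0x2D idx=4 entry=0x31007 [P=1 RW=1 US=1 PS=0]
  ⇒ phys 0x31E9A  [2 reads]
#1 VA=0x3600ED0 (w,user):
  L0: frame=0x2A idx=27 entry=0x3A006 [P=0 RW=1 US=1 PS=0]
  ✗ PAGE_NOT_PRESENT  [1 reads]

Access #0 PA: 0x31E9A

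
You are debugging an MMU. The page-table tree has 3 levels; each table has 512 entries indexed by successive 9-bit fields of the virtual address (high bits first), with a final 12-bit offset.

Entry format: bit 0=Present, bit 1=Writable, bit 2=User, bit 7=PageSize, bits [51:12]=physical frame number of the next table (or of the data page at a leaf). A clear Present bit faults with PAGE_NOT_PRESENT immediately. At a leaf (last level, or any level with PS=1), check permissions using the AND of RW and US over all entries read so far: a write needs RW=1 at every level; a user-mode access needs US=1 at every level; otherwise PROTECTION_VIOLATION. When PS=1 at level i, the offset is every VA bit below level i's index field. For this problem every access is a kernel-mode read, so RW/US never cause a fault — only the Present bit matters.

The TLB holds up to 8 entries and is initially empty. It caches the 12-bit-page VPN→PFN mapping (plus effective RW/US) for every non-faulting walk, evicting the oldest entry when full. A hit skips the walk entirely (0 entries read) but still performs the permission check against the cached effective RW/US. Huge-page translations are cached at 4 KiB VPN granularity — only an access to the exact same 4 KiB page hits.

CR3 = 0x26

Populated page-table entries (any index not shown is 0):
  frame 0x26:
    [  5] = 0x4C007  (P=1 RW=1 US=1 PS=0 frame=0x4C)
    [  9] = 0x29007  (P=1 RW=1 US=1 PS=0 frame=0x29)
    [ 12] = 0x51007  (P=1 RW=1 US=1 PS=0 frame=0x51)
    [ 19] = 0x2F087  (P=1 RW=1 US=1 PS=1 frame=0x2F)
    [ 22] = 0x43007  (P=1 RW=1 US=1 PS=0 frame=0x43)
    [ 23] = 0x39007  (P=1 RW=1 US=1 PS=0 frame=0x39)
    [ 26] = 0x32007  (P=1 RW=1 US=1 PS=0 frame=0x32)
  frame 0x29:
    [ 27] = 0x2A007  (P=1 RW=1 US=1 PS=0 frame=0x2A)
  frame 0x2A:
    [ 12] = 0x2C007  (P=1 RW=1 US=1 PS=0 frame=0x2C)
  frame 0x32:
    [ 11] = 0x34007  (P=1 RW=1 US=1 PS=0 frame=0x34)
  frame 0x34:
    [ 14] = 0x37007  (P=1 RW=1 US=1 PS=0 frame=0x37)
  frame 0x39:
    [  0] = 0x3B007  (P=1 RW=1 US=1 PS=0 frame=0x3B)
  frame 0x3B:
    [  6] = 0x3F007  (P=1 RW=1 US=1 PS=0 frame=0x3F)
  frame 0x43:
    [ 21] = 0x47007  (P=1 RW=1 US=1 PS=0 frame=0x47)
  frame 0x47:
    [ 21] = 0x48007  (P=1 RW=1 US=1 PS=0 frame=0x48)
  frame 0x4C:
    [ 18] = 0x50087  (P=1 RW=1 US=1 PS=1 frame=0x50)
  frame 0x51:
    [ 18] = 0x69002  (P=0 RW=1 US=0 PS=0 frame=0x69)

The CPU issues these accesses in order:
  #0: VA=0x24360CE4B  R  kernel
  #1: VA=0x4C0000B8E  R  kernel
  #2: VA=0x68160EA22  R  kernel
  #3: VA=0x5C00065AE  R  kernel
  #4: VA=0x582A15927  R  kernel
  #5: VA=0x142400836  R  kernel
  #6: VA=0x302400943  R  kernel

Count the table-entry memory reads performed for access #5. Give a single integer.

Per-access translation:
#0 VA=0x24360CE4B (r,kernel):
  [0] read 0x26 idx=9: raw=0x29007 flags P=1 W=1 U=1 S=0
  [1] read 0x29 idx=27: raw=0x2A007 flags P=1 W=1 U=1 S=0
  [2] read 0x2A idx=12: raw=0x2C007 flags P=1 W=1 U=1 S=0
  ⇒ phys 0x2CE4B  [3 reads]
#1 VA=0x4C0000B8E (r,kernel):
  [0] read 0x26 idx=19: raw=0x2F087 flags P=1 W=1 U=1 S=1
  ⇒ phys 0x2FB8E (huge @L0)  [1 reads]
#2 VA=0x68160EA22 (r,kernel):
  [0] read 0x26 idx=26: raw=0x32007 flags P=1 W=1 U=1 S=0
  [1] read 0x32 idx=11: raw=0x34007 flags P=1 W=1 U=1 S=0
  [2] read 0x34 idx=14: raw=0x37007 flags P=1 W=1 U=1 S=0
  ⇒ phys 0x37A22  [3 reads]
#3 VA=0x5C00065AE (r,kernel):
  [0] read 0x26 idx=23: raw=0x39007 flags P=1 W=1 U=1 S=0
  [1] read 0x39 idx=0: raw=0x3B007 flags P=1 W=1 U=1 S=0
  [2] read 0x3B idx=6: raw=0x3F007 flags P=1 W=1 U=1 S=0
  ⇒ phys 0x3F5AE  [3 reads]
#4 VA=0x582A15927 (r,kernel):
  [0] read 0x26 idx=22: raw=0x43007 flags P=1 W=1 U=1 S=0
  [1] read 0x43 idx=21: raw=0x47007 flags P=1 W=1 U=1 S=0
  [2] read 0x47 idx=21: raw=0x48007 flags P=1 W=1 U=1 S=0
  ⇒ phys 0x48927  [3 reads]
#5 VA=0x142400836 (r,kernel):
  [0] read 0x26 idx=5: raw=0x4C007 flags P=1 W=1 U=1 S=0
  [1] read 0x4C idx=18: raw=0x50087 flags P=1 W=1 U=1 S=1
  ⇒ phys 0x50836 (huge @L1)  [2 reads]
#6 VA=0x302400943 (r,kernel):
  [0] read 0x26 idx=12: raw=0x51007 flags P=1 W=1 U=1 S=0
  [1] read 0x51 idx=18: raw=0x69002 flags P=0 W=1 U=0 S=0
  ⇒ fault: PAGE_NOT_PRESENT  — 2 lookups

Entries read for #5: 2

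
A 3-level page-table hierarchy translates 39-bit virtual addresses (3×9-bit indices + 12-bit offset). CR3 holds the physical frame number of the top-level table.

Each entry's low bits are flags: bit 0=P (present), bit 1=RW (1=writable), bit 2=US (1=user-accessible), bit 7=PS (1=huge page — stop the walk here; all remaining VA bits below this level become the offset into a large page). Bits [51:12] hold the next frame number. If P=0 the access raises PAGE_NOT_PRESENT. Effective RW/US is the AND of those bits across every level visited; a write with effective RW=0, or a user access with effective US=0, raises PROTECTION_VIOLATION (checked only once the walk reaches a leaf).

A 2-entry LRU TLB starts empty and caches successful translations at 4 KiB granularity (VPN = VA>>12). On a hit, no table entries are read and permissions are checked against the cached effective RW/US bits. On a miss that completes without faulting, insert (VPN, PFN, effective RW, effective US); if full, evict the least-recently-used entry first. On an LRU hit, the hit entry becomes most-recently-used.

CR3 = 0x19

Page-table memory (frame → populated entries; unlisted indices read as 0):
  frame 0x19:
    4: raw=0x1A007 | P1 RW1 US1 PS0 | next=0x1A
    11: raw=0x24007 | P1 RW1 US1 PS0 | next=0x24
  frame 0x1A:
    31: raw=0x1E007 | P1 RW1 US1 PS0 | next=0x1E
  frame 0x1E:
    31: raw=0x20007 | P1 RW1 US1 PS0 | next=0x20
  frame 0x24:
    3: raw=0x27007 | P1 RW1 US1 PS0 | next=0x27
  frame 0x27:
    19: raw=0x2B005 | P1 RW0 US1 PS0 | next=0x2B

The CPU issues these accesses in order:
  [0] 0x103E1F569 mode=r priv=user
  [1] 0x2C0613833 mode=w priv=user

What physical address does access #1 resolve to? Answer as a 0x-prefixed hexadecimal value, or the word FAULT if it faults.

Trace:
#0 VA=0x103E1F569 (r,user):
  [0] read 0x19 idx=4: raw=0x1A007 flags P=1 W=1 U=1 S=0
  [1] read 0x1A idx=31: raw=0x1E007 flags P=1 W=1 U=1 S=0
  [2] read 0x1E idx=31: raw=0x20007 flags P=1 W=1 U=1 S=0
  → PA=0x20569  (3 entries read)
#1 VA=0x2C0613833 (w,user):
  [0] read 0x19 idx=11: raw=0x24007 flags P=1 W=1 U=1 S=0
  [1] read 0x24 idx=3: raw=0x27007 flags P=1 W=1 U=1 S=0
  [2] read 0x27 idx=19: raw=0x2B005 flags P=1 W=0 U=1 S=0
  → PROTECTION_VIOLATION  (3 entries read)

Access #1 PA: FAULT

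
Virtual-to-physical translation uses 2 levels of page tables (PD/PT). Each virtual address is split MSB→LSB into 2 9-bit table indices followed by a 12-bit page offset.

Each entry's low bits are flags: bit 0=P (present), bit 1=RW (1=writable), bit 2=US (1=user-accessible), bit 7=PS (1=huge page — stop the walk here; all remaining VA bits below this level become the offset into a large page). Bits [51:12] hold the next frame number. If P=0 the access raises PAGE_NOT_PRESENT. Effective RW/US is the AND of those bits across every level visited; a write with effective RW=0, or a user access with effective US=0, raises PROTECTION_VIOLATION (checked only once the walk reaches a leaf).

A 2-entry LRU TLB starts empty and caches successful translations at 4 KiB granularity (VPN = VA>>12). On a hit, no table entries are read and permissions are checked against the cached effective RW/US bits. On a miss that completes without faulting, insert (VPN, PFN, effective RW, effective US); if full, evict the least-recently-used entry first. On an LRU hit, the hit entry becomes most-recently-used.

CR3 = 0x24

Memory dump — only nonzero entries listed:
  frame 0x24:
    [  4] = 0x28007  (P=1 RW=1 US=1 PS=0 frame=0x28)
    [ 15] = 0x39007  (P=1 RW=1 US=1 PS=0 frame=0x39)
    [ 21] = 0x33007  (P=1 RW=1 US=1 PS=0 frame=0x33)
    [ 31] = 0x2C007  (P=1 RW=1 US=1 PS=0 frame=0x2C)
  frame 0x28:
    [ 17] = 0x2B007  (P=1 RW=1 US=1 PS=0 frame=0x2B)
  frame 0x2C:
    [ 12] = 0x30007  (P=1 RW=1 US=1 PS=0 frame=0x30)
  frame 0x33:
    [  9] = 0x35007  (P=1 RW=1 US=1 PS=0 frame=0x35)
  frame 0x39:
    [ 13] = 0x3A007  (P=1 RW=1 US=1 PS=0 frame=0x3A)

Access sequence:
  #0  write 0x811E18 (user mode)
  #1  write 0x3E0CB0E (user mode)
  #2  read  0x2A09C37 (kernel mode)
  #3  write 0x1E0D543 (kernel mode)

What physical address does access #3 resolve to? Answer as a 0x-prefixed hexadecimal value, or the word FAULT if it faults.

Trace:
#0 VA=0x811E18 (w,user):
  L0 @0x24[4] → 0x28007  P=1,RW=1,US=1,PS=0
  L1 @0x28[17] → 0x2B007  P=1,RW=1,US=1,PS=0
  → PA=0x2BE18  (2 entries read)
#1 VA=0x3E0CB0E (w,user):
  L0 @0x24[31] → 0x2C007  P=1,RW=1,US=1,PS=0
  L1 @0x2C[12] → 0x30007  P=1,RW=1,US=1,PS=0
  → PA=0x30B0E  (2 entries read)
#2 VA=0x2A09C37 (r,kernel):
  L0 @0x24[21] → 0x33007  P=1,RW=1,US=1,PS=0
  L1 @0x33[9] → 0x35007  P=1,RW=1,US=1,PS=0
  → PA=0x35C37  (2 entries read)
#3 VA=0x1E0D543 (w,kernel):
  L0 @0x24[15] → 0x39007  P=1,RW=1,US=1,PS=0
  L1 @0x39[13] → 0x3A007  P=1,RW=1,US=1,PS=0
  → PA=0x3A543  (2 entries read)

Access #3 PA: 0x3A543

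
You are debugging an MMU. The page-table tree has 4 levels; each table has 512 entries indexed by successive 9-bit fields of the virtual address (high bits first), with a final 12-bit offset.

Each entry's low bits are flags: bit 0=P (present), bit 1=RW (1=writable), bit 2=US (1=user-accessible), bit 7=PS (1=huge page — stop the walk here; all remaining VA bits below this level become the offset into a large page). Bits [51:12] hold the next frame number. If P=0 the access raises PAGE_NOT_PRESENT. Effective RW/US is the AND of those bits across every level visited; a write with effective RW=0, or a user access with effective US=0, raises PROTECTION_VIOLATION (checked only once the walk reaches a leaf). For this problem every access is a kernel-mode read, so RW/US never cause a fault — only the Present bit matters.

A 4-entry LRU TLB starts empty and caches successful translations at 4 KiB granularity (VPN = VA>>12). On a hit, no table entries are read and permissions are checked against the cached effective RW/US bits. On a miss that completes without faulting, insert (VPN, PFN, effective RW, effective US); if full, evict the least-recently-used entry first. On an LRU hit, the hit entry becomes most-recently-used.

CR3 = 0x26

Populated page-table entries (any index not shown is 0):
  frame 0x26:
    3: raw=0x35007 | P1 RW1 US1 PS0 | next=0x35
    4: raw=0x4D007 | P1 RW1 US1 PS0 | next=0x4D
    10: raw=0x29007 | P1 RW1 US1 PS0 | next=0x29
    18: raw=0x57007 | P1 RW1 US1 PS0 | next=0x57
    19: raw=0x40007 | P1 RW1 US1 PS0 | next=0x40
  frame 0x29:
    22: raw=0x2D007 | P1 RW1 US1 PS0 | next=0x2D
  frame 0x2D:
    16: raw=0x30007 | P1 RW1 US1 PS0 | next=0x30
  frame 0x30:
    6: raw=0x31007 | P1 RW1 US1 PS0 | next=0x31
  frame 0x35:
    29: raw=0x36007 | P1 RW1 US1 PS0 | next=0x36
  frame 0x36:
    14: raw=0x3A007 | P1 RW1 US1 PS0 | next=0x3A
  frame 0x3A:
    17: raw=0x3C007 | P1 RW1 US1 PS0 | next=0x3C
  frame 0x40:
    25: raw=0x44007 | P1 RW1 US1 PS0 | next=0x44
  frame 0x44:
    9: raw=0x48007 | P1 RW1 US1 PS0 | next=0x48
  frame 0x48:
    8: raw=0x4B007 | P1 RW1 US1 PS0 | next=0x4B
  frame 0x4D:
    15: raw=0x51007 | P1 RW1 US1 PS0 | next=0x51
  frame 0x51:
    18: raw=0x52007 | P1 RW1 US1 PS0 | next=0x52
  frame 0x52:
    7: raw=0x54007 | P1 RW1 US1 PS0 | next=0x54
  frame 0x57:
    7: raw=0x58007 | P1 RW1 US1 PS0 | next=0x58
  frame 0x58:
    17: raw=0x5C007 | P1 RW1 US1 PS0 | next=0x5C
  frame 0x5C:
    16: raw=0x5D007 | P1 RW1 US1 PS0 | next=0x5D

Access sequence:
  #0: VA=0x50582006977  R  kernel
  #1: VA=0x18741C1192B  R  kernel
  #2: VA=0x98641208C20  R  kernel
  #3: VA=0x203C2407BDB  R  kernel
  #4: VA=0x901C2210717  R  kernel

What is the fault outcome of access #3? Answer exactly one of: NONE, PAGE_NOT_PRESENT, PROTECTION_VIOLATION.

Trace:
#0 VA=0x50582006977 (r,kernel):
  L0: frame=0x26 idx=10 entry=0x29007 [P=1 RW=1 US=1 PS=0]
  L1: frame=0x29 idx=22 entry=0x2D007 [P=1 RW=1 US=1 PS=0]
  L2: frame=0x2D idx=16 entry=0x30007 [P=1 RW=1 US=1 PS=0]
  L3: frame=0x30 idx=6 entry=0x31007 [P=1 RW=1 US=1 PS=0]
  ✓ 0x31977  — 4 lookups
#1 VA=0x18741C1192B (r,kernel):
  L0: frame=0x26 idx=3 entry=0x35007 [P=1 RW=1 US=1 PS=0]
  L1: frame=0x35 idx=29 entry=0x36007 [P=1 RW=1 US=1 PS=0]
  L2: frame=0x36 idx=14 entry=0x3A007 [P=1 RW=1 US=1 PS=0]
  L3: frame=0x3A idx=17 entry=0x3C007 [P=1 RW=1 US=1 PS=0]
  ✓ 0x3C92B  — 4 lookups
#2 VA=0x98641208C20 (r,kernel):
  L0: frame=0x26 idx=19 entry=0x40007 [P=1 RW=1 US=1 PS=0]
  L1: frame=0x40 idx=25 entry=0x44007 [P=1 RW=1 US=1 PS=0]
  L2: frame=0x44 idx=9 entry=0x48007 [P=1 RW=1 US=1 PS=0]
  L3: frame=0x48 idx=8 entry=0x4B007 [P=1 RW=1 US=1 PS=0]
  ✓ 0x4BC20  — 4 lookups
#3 VA=0x203C2407BDB (r,kernel):
  L0: frame=0x26 idx=4 entry=0x4D007 [P=1 RW=1 US=1 PS=0]
  L1: frame=0x4D idx=15 entry=0x51007 [P=1 RW=1 US=1 PS=0]
  L2: frame=0x51 idx=18 entry=0x52007 [P=1 RW=1 US=1 PS=0]
  L3: frame=0x52 idx=7 entry=0x54007 [P=1 RW=1 US=1 PS=0]
  ✓ 0x54BDB  — 4 lookups
#4 VA=0x901C2210717 (r,kernel):
  L0: frame=0x26 idx=18 entry=0x57007 [P=1 RW=1 US=1 PS=0]
  L1: frame=0x57 idx=7 entry=0x58007 [P=1 RW=1 US=1 PS=0]
  L2: frame=0x58 idx=17 entry=0x5C007 [P=1 RW=1 US=1 PS=0]
  L3: frame=0x5C idx=16 entry=0x5D007 [P=1 RW=1 US=1 PS=0]
  ✓ 0x5D717  — 4 lookups

Access #3 fault: NONE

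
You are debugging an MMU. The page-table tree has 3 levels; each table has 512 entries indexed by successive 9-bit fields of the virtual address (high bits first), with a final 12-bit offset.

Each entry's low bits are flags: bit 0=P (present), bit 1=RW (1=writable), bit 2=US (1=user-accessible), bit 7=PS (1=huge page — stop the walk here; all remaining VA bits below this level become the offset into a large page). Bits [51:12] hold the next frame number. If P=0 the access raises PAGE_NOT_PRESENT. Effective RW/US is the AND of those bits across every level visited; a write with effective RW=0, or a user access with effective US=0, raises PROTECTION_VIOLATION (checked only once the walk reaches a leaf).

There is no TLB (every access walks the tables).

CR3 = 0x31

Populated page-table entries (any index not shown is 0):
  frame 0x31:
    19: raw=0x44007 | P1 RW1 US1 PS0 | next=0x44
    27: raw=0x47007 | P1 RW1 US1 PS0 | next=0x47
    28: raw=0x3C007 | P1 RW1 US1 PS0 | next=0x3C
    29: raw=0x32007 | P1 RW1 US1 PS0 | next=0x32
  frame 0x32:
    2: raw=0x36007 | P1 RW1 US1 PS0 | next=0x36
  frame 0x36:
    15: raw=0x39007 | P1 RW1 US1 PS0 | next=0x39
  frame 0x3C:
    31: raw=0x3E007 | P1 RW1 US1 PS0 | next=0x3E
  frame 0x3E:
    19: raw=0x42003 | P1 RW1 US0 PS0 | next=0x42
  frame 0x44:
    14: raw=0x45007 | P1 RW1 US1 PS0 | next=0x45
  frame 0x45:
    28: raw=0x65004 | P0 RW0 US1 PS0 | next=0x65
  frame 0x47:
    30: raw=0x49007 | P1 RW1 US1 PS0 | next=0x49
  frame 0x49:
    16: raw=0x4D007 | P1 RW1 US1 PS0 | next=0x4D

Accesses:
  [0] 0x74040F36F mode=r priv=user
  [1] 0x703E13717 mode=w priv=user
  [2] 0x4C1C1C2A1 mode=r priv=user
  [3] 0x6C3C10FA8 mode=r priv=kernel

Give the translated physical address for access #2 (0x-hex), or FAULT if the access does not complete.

Per-access translation:
#0 VA=0x74040F36F (r,user):
  L0 @0x31[29] → 0x32007  P=1,RW=1,US=1,PS=0
  L1 @0x32[2] → 0x36007  P=1,RW=1,US=1,PS=0
  L2 @0x36[15] → 0x39007  P=1,RW=1,US=1,PS=0
  ✓ 0x3936F  — 3 lookups
#1 VA=0x703E13717 (w,user):
  L0 @0x31[28] → 0x3C007  P=1,RW=1,US=1,PS=0
  L1 @0x3C[31] → 0x3E007  P=1,RW=1,US=1,PS=0
  L2 @0x3E[19] → 0x42003  P=1,RW=1,US=0,PS=0
  ⇒ fault: PROTECTION_VIOLATION  — 3 lookups
#2 VA=0x4C1C1C2A1 (r,user):
  L0 @0x31[19] → 0x44007  P=1,RW=1,US=1,PS=0
  L1 @0x44[14] → 0x45007  P=1,RW=1,US=1,PS=0
  L2 @0x45[28] → 0x65004  P=0,RW=0,US=1,PS=0
  ⇒ fault: PAGE_NOT_PRESENT  — 3 lookups
#3 VA=0x6C3C10FA8 (r,kernel):
  L0 @0x31[27] → 0x47007  P=1,RW=1,US=1,PS=0
  L1 @0x47[30] → 0x49007  P=1,RW=1,US=1,PS=0
  L2 @0x49[16] → 0x4D007  P=1,RW=1,US=1,PS=0
  ✓ 0x4DFA8  — 3 lookups

Access #2 PA: FAULT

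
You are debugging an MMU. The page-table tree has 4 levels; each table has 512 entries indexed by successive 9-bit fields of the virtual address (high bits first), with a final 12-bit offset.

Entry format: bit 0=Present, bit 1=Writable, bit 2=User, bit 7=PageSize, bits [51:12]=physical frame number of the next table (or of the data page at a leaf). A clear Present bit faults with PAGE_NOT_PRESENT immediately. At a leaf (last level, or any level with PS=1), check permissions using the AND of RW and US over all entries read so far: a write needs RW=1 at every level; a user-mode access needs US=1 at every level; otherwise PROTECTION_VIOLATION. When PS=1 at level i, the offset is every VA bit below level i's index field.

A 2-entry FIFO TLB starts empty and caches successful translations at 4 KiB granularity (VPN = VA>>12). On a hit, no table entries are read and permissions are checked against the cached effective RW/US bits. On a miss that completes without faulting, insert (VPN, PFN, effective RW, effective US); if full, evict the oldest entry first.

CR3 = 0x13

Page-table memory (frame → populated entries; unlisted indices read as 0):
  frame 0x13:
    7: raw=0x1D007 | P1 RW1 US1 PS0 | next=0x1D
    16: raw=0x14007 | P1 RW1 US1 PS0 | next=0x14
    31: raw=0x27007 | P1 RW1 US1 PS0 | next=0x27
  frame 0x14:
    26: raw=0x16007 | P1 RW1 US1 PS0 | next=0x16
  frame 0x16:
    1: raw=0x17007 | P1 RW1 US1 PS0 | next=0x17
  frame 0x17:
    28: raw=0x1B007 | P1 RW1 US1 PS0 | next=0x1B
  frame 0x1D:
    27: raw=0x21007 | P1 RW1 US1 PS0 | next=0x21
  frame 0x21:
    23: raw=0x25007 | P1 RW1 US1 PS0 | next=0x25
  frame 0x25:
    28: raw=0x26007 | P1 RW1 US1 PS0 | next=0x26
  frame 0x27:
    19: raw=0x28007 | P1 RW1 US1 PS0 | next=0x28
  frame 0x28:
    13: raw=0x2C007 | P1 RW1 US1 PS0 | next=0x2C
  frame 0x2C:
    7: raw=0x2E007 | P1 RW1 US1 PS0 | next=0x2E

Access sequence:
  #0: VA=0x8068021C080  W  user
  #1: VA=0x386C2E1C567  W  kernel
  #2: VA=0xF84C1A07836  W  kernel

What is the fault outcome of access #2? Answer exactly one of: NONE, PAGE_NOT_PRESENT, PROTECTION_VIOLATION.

Per-access translation:
#0 VA=0x8068021C080 (w,user):
  [0] read 0x13 idx=16: raw=0x14007 flags P=1 W=1 U=1 S=0
  [1] read 0x14 idx=26: raw=0x16007 flags P=1 W=1 U=1 S=0
  [2] read 0x16 idx=1: raw=0x17007 flags P=1 W=1 U=1 S=0
  [3] read 0x17 idx=28: raw=0x1B007 flags P=1 W=1 U=1 S=0
  → PA=0x1B080  (4 entries read)
#1 VA=0x386C2E1C567 (w,kernel):
  [0] read 0x13 idx=7: raw=0x1D007 flags P=1 W=1 U=1 S=0
  [1] read 0x1D idx=27: raw=0x21007 flags P=1 W=1 U=1 S=0
  [2] read 0x21 idx=23: raw=0x25007 flags P=1 W=1 U=1 S=0
  [3] read 0x25 idx=28: raw=0x26007 flags P=1 W=1 U=1 S=0
  → PA=0x26567  (4 entries read)
#2 VA=0xF84C1A07836 (w,kernel):
  [0] read 0x13 idx=31: raw=0x27007 flags P=1 W=1 U=1 S=0
  [1] read 0x27 idx=19: raw=0x28007 flags P=1 W=1 U=1 S=0
  [2] read 0x28 idx=13: raw=0x2C007 flags P=1 W=1 U=1 S=0
  [3] read 0x2C idx=7: raw=0x2E007 flags P=1 W=1 U=1 S=0
  → PA=0x2E836  (4 entries read)

Access #2 fault: NONE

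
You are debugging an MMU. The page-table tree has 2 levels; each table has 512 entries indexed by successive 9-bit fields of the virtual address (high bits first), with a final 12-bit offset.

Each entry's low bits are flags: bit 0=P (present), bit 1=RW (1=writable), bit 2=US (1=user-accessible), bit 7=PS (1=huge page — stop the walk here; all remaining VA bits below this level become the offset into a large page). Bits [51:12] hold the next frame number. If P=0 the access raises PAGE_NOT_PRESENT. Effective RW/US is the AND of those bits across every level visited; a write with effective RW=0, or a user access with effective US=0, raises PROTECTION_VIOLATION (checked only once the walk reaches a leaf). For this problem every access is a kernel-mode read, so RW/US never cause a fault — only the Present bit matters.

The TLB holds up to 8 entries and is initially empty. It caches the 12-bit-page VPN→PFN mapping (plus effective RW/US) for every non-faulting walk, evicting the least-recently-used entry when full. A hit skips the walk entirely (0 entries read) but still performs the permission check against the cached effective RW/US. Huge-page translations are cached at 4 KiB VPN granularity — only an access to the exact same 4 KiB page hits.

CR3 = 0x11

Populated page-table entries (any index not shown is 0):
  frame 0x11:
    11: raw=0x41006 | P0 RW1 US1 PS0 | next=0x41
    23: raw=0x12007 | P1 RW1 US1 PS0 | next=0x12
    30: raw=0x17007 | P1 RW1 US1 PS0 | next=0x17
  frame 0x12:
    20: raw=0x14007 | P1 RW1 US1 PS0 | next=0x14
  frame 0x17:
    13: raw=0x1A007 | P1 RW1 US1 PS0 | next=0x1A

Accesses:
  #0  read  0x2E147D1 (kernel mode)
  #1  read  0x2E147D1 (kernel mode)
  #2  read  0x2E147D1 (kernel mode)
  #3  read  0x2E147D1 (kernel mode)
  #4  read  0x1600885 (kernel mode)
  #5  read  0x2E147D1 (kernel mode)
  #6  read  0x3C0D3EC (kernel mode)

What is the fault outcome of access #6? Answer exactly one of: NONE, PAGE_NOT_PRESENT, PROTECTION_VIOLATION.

Trace:
#0 VA=0x2E147D1 (r,kernel):
  [0] read 0x11 idx=23: raw=0x12007 flags P=1 W=1 U=1 S=0
  [1] read 0x12 idx=20: raw=0x14007 flags P=1 W=1 U=1 S=0
  → PA=0x147D1  (2 entries read)
#1 VA=0x2E147D1 (r,kernel):
  TLB hit vpn=0x2E14 → PA=0x147D1
#2 VA=0x2E147D1 (r,kernel):
  TLB hit vpn=0x2E14 → PA=0x147D1
#3 VA=0x2E147D1 (r,kernel):
  TLB hit vpn=0x2E14 → PA=0x147D1
#4 VA=0x1600885 (r,kernel):
  [0] read 0x11 idx=11: raw=0x41006 flags P=0 W=1 U=1 S=0
  ⇒ fault: PAGE_NOT_PRESENT  — 1 lookups
#5 VA=0x2E147D1 (r,kernel):
  TLB hit vpn=0x2E14 → PA=0x147D1
#6 VA=0x3C0D3EC (r,kernel):
  [0] read 0x11 idx=30: raw=0x17007 flags P=1 W=1 U=1 S=0
  [1] read 0x17 idx=13: raw=0x1A007 flags P=1 W=1 U=1 S=0
  → PA=0x1A3EC  (2 entries read)

Access #6 fault: NONE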